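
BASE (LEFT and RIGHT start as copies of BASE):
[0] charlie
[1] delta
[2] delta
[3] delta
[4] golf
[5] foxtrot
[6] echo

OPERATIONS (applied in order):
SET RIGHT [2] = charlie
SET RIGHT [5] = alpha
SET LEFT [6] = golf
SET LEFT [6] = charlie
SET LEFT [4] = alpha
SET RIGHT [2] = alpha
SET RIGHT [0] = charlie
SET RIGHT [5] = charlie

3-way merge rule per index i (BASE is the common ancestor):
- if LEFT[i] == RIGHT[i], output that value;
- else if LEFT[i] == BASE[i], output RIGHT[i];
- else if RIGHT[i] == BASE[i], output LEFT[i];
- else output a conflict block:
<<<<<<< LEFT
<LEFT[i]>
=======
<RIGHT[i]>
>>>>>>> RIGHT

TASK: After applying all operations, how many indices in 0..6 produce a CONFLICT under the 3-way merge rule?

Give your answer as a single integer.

Answer: 0

Derivation:
Final LEFT:  [charlie, delta, delta, delta, alpha, foxtrot, charlie]
Final RIGHT: [charlie, delta, alpha, delta, golf, charlie, echo]
i=0: L=charlie R=charlie -> agree -> charlie
i=1: L=delta R=delta -> agree -> delta
i=2: L=delta=BASE, R=alpha -> take RIGHT -> alpha
i=3: L=delta R=delta -> agree -> delta
i=4: L=alpha, R=golf=BASE -> take LEFT -> alpha
i=5: L=foxtrot=BASE, R=charlie -> take RIGHT -> charlie
i=6: L=charlie, R=echo=BASE -> take LEFT -> charlie
Conflict count: 0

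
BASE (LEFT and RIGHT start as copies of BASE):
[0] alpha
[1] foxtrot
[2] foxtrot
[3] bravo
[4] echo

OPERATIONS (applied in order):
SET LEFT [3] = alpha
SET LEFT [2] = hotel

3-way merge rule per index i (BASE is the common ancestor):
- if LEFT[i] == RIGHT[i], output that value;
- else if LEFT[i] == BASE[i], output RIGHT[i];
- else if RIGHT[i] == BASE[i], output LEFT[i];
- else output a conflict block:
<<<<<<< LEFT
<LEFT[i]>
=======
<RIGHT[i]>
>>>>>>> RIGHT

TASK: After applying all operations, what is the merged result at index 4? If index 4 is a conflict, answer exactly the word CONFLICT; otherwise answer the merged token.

Final LEFT:  [alpha, foxtrot, hotel, alpha, echo]
Final RIGHT: [alpha, foxtrot, foxtrot, bravo, echo]
i=0: L=alpha R=alpha -> agree -> alpha
i=1: L=foxtrot R=foxtrot -> agree -> foxtrot
i=2: L=hotel, R=foxtrot=BASE -> take LEFT -> hotel
i=3: L=alpha, R=bravo=BASE -> take LEFT -> alpha
i=4: L=echo R=echo -> agree -> echo
Index 4 -> echo

Answer: echo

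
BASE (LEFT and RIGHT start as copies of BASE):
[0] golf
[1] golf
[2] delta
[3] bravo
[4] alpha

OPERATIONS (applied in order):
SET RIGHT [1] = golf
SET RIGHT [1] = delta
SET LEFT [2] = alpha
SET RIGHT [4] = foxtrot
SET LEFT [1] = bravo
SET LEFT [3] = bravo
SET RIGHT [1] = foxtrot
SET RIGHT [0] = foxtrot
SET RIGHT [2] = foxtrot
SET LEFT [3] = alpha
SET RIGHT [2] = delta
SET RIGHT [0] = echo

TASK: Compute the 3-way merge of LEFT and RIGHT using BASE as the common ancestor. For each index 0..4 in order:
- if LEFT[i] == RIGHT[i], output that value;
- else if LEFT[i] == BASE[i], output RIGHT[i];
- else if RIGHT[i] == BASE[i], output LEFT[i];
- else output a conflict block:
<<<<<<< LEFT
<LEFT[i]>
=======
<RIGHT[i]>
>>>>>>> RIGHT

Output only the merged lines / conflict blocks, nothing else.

Final LEFT:  [golf, bravo, alpha, alpha, alpha]
Final RIGHT: [echo, foxtrot, delta, bravo, foxtrot]
i=0: L=golf=BASE, R=echo -> take RIGHT -> echo
i=1: BASE=golf L=bravo R=foxtrot all differ -> CONFLICT
i=2: L=alpha, R=delta=BASE -> take LEFT -> alpha
i=3: L=alpha, R=bravo=BASE -> take LEFT -> alpha
i=4: L=alpha=BASE, R=foxtrot -> take RIGHT -> foxtrot

Answer: echo
<<<<<<< LEFT
bravo
=======
foxtrot
>>>>>>> RIGHT
alpha
alpha
foxtrot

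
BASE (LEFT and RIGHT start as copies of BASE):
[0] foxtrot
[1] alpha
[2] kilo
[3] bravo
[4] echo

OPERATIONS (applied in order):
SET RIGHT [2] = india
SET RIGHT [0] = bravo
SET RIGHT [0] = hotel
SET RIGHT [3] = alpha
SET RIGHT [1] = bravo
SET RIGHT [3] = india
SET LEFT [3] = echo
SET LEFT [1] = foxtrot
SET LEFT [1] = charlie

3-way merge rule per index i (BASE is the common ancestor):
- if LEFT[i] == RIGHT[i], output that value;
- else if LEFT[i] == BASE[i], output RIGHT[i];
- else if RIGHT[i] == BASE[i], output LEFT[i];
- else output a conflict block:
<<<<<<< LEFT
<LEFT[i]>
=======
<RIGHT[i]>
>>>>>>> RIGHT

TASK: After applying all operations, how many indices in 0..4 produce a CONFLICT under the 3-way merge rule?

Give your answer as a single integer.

Answer: 2

Derivation:
Final LEFT:  [foxtrot, charlie, kilo, echo, echo]
Final RIGHT: [hotel, bravo, india, india, echo]
i=0: L=foxtrot=BASE, R=hotel -> take RIGHT -> hotel
i=1: BASE=alpha L=charlie R=bravo all differ -> CONFLICT
i=2: L=kilo=BASE, R=india -> take RIGHT -> india
i=3: BASE=bravo L=echo R=india all differ -> CONFLICT
i=4: L=echo R=echo -> agree -> echo
Conflict count: 2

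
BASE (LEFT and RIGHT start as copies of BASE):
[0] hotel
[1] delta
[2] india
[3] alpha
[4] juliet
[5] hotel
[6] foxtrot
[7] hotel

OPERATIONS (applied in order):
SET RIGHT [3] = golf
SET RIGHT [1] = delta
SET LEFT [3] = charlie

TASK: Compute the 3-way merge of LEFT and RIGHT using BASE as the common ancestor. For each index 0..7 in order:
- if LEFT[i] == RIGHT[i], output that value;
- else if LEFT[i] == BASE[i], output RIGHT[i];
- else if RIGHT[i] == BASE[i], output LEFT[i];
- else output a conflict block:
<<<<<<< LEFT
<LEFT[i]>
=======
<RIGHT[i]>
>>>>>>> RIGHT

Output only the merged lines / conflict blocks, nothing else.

Answer: hotel
delta
india
<<<<<<< LEFT
charlie
=======
golf
>>>>>>> RIGHT
juliet
hotel
foxtrot
hotel

Derivation:
Final LEFT:  [hotel, delta, india, charlie, juliet, hotel, foxtrot, hotel]
Final RIGHT: [hotel, delta, india, golf, juliet, hotel, foxtrot, hotel]
i=0: L=hotel R=hotel -> agree -> hotel
i=1: L=delta R=delta -> agree -> delta
i=2: L=india R=india -> agree -> india
i=3: BASE=alpha L=charlie R=golf all differ -> CONFLICT
i=4: L=juliet R=juliet -> agree -> juliet
i=5: L=hotel R=hotel -> agree -> hotel
i=6: L=foxtrot R=foxtrot -> agree -> foxtrot
i=7: L=hotel R=hotel -> agree -> hotel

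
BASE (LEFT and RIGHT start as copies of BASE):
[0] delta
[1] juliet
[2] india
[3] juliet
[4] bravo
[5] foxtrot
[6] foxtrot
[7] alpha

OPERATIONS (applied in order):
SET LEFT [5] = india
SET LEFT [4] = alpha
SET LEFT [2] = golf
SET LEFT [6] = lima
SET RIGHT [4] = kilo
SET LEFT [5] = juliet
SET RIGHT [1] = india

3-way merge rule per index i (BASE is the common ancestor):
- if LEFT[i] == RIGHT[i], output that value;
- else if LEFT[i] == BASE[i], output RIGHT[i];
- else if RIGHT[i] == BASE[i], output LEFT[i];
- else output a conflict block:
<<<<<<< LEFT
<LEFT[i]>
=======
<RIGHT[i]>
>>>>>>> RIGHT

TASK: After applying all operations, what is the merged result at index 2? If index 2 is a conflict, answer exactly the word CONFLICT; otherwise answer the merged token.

Answer: golf

Derivation:
Final LEFT:  [delta, juliet, golf, juliet, alpha, juliet, lima, alpha]
Final RIGHT: [delta, india, india, juliet, kilo, foxtrot, foxtrot, alpha]
i=0: L=delta R=delta -> agree -> delta
i=1: L=juliet=BASE, R=india -> take RIGHT -> india
i=2: L=golf, R=india=BASE -> take LEFT -> golf
i=3: L=juliet R=juliet -> agree -> juliet
i=4: BASE=bravo L=alpha R=kilo all differ -> CONFLICT
i=5: L=juliet, R=foxtrot=BASE -> take LEFT -> juliet
i=6: L=lima, R=foxtrot=BASE -> take LEFT -> lima
i=7: L=alpha R=alpha -> agree -> alpha
Index 2 -> golf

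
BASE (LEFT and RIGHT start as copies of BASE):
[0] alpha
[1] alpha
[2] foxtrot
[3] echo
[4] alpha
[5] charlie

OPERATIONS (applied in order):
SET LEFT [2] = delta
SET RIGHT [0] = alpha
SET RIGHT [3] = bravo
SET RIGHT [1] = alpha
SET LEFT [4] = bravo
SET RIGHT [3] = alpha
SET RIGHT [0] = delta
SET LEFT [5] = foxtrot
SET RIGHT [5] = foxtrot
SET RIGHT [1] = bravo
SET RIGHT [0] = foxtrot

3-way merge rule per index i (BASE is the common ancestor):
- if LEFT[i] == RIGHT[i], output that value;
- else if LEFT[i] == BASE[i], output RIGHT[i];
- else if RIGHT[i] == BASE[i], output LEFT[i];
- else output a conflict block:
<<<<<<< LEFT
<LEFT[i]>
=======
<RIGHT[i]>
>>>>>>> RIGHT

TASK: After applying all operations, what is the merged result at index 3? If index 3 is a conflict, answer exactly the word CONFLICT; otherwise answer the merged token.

Final LEFT:  [alpha, alpha, delta, echo, bravo, foxtrot]
Final RIGHT: [foxtrot, bravo, foxtrot, alpha, alpha, foxtrot]
i=0: L=alpha=BASE, R=foxtrot -> take RIGHT -> foxtrot
i=1: L=alpha=BASE, R=bravo -> take RIGHT -> bravo
i=2: L=delta, R=foxtrot=BASE -> take LEFT -> delta
i=3: L=echo=BASE, R=alpha -> take RIGHT -> alpha
i=4: L=bravo, R=alpha=BASE -> take LEFT -> bravo
i=5: L=foxtrot R=foxtrot -> agree -> foxtrot
Index 3 -> alpha

Answer: alpha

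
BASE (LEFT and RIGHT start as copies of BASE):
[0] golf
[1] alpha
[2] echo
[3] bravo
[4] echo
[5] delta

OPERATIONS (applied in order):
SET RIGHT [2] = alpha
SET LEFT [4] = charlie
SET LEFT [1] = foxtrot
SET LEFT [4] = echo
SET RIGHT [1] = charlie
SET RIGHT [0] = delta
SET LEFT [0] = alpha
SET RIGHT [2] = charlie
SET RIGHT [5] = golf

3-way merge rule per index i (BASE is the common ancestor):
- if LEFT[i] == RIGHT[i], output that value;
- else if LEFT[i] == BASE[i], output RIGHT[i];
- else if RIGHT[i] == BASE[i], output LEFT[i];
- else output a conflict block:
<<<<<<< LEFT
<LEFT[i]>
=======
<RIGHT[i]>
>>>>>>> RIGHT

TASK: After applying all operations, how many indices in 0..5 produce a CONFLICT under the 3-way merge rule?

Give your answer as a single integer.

Answer: 2

Derivation:
Final LEFT:  [alpha, foxtrot, echo, bravo, echo, delta]
Final RIGHT: [delta, charlie, charlie, bravo, echo, golf]
i=0: BASE=golf L=alpha R=delta all differ -> CONFLICT
i=1: BASE=alpha L=foxtrot R=charlie all differ -> CONFLICT
i=2: L=echo=BASE, R=charlie -> take RIGHT -> charlie
i=3: L=bravo R=bravo -> agree -> bravo
i=4: L=echo R=echo -> agree -> echo
i=5: L=delta=BASE, R=golf -> take RIGHT -> golf
Conflict count: 2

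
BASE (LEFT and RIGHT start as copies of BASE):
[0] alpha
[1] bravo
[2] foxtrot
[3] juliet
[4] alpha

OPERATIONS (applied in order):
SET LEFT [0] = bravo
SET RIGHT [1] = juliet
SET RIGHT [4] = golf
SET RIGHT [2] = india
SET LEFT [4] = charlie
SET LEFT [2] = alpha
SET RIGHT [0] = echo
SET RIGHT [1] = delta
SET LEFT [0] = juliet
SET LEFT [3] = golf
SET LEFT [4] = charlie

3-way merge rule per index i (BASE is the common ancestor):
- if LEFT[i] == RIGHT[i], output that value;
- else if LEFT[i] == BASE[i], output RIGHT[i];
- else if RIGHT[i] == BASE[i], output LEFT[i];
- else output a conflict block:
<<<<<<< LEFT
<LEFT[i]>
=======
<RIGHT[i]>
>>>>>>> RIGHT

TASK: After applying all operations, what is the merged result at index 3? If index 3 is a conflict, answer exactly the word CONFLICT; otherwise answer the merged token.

Final LEFT:  [juliet, bravo, alpha, golf, charlie]
Final RIGHT: [echo, delta, india, juliet, golf]
i=0: BASE=alpha L=juliet R=echo all differ -> CONFLICT
i=1: L=bravo=BASE, R=delta -> take RIGHT -> delta
i=2: BASE=foxtrot L=alpha R=india all differ -> CONFLICT
i=3: L=golf, R=juliet=BASE -> take LEFT -> golf
i=4: BASE=alpha L=charlie R=golf all differ -> CONFLICT
Index 3 -> golf

Answer: golf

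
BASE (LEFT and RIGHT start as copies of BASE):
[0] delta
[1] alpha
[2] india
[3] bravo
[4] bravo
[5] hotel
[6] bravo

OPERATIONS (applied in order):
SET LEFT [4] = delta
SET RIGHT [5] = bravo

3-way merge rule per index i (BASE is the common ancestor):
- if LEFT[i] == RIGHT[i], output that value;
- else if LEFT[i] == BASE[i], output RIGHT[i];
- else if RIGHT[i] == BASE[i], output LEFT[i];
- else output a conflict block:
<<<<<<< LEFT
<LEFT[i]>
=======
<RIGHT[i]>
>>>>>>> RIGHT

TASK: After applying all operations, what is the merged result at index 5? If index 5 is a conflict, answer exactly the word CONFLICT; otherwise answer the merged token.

Answer: bravo

Derivation:
Final LEFT:  [delta, alpha, india, bravo, delta, hotel, bravo]
Final RIGHT: [delta, alpha, india, bravo, bravo, bravo, bravo]
i=0: L=delta R=delta -> agree -> delta
i=1: L=alpha R=alpha -> agree -> alpha
i=2: L=india R=india -> agree -> india
i=3: L=bravo R=bravo -> agree -> bravo
i=4: L=delta, R=bravo=BASE -> take LEFT -> delta
i=5: L=hotel=BASE, R=bravo -> take RIGHT -> bravo
i=6: L=bravo R=bravo -> agree -> bravo
Index 5 -> bravo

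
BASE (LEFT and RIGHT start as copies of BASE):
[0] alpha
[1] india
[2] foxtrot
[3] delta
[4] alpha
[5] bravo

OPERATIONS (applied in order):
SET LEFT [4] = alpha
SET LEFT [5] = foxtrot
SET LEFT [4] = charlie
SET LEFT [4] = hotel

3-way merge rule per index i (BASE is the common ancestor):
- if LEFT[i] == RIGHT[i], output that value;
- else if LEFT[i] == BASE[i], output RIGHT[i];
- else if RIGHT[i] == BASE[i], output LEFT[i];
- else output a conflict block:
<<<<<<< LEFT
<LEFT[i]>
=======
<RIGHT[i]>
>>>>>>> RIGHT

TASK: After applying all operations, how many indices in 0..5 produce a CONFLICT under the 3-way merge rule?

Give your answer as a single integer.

Final LEFT:  [alpha, india, foxtrot, delta, hotel, foxtrot]
Final RIGHT: [alpha, india, foxtrot, delta, alpha, bravo]
i=0: L=alpha R=alpha -> agree -> alpha
i=1: L=india R=india -> agree -> india
i=2: L=foxtrot R=foxtrot -> agree -> foxtrot
i=3: L=delta R=delta -> agree -> delta
i=4: L=hotel, R=alpha=BASE -> take LEFT -> hotel
i=5: L=foxtrot, R=bravo=BASE -> take LEFT -> foxtrot
Conflict count: 0

Answer: 0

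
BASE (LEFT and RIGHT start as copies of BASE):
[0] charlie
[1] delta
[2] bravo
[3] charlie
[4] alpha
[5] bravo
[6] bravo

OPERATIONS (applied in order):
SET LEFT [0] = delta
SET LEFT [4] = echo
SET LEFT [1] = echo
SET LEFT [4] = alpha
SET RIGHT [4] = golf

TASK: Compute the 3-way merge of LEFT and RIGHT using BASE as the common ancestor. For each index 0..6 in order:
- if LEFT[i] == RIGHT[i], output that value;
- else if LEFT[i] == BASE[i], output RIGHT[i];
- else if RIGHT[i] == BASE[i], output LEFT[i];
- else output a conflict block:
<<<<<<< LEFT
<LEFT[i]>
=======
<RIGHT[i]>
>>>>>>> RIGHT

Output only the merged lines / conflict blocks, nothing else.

Final LEFT:  [delta, echo, bravo, charlie, alpha, bravo, bravo]
Final RIGHT: [charlie, delta, bravo, charlie, golf, bravo, bravo]
i=0: L=delta, R=charlie=BASE -> take LEFT -> delta
i=1: L=echo, R=delta=BASE -> take LEFT -> echo
i=2: L=bravo R=bravo -> agree -> bravo
i=3: L=charlie R=charlie -> agree -> charlie
i=4: L=alpha=BASE, R=golf -> take RIGHT -> golf
i=5: L=bravo R=bravo -> agree -> bravo
i=6: L=bravo R=bravo -> agree -> bravo

Answer: delta
echo
bravo
charlie
golf
bravo
bravo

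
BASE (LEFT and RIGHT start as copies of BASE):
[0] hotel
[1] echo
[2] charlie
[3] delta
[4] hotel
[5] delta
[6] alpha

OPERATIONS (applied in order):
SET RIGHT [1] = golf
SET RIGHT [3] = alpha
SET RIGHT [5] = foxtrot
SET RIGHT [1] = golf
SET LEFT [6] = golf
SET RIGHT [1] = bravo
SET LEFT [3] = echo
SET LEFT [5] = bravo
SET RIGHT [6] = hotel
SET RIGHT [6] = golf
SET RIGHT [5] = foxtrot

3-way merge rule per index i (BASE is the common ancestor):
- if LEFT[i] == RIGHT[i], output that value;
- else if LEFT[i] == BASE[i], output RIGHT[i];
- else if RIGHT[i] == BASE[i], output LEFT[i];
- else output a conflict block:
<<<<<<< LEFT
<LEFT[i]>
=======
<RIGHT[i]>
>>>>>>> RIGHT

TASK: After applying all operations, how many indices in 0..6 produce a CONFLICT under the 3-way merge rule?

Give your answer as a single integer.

Answer: 2

Derivation:
Final LEFT:  [hotel, echo, charlie, echo, hotel, bravo, golf]
Final RIGHT: [hotel, bravo, charlie, alpha, hotel, foxtrot, golf]
i=0: L=hotel R=hotel -> agree -> hotel
i=1: L=echo=BASE, R=bravo -> take RIGHT -> bravo
i=2: L=charlie R=charlie -> agree -> charlie
i=3: BASE=delta L=echo R=alpha all differ -> CONFLICT
i=4: L=hotel R=hotel -> agree -> hotel
i=5: BASE=delta L=bravo R=foxtrot all differ -> CONFLICT
i=6: L=golf R=golf -> agree -> golf
Conflict count: 2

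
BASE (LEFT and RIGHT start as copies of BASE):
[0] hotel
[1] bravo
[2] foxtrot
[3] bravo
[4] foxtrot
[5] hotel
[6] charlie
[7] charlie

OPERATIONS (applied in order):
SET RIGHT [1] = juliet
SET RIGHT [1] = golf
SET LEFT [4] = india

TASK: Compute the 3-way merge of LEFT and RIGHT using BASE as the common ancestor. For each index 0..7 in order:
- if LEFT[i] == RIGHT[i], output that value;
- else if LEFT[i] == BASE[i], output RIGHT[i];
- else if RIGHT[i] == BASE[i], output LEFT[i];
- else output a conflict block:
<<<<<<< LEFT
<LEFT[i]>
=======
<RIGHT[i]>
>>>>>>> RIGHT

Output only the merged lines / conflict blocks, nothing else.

Answer: hotel
golf
foxtrot
bravo
india
hotel
charlie
charlie

Derivation:
Final LEFT:  [hotel, bravo, foxtrot, bravo, india, hotel, charlie, charlie]
Final RIGHT: [hotel, golf, foxtrot, bravo, foxtrot, hotel, charlie, charlie]
i=0: L=hotel R=hotel -> agree -> hotel
i=1: L=bravo=BASE, R=golf -> take RIGHT -> golf
i=2: L=foxtrot R=foxtrot -> agree -> foxtrot
i=3: L=bravo R=bravo -> agree -> bravo
i=4: L=india, R=foxtrot=BASE -> take LEFT -> india
i=5: L=hotel R=hotel -> agree -> hotel
i=6: L=charlie R=charlie -> agree -> charlie
i=7: L=charlie R=charlie -> agree -> charlie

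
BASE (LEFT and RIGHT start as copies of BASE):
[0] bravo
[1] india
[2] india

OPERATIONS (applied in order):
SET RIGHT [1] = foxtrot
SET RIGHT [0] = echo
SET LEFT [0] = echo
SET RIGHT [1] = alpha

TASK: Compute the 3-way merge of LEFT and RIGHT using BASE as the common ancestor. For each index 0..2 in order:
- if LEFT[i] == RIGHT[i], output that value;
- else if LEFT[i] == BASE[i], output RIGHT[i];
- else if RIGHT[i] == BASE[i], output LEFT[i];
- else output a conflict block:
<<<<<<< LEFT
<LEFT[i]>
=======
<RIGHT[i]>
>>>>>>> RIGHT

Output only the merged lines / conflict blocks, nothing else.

Answer: echo
alpha
india

Derivation:
Final LEFT:  [echo, india, india]
Final RIGHT: [echo, alpha, india]
i=0: L=echo R=echo -> agree -> echo
i=1: L=india=BASE, R=alpha -> take RIGHT -> alpha
i=2: L=india R=india -> agree -> india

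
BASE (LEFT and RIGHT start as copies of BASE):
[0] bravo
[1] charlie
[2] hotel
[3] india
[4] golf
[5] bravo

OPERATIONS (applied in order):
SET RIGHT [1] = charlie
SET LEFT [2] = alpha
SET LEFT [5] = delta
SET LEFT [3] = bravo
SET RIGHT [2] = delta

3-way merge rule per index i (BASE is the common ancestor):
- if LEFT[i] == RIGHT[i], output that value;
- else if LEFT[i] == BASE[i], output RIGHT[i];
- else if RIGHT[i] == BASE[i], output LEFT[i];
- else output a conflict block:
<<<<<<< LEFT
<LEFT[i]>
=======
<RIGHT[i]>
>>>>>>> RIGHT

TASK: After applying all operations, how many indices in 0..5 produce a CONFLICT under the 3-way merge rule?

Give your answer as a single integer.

Final LEFT:  [bravo, charlie, alpha, bravo, golf, delta]
Final RIGHT: [bravo, charlie, delta, india, golf, bravo]
i=0: L=bravo R=bravo -> agree -> bravo
i=1: L=charlie R=charlie -> agree -> charlie
i=2: BASE=hotel L=alpha R=delta all differ -> CONFLICT
i=3: L=bravo, R=india=BASE -> take LEFT -> bravo
i=4: L=golf R=golf -> agree -> golf
i=5: L=delta, R=bravo=BASE -> take LEFT -> delta
Conflict count: 1

Answer: 1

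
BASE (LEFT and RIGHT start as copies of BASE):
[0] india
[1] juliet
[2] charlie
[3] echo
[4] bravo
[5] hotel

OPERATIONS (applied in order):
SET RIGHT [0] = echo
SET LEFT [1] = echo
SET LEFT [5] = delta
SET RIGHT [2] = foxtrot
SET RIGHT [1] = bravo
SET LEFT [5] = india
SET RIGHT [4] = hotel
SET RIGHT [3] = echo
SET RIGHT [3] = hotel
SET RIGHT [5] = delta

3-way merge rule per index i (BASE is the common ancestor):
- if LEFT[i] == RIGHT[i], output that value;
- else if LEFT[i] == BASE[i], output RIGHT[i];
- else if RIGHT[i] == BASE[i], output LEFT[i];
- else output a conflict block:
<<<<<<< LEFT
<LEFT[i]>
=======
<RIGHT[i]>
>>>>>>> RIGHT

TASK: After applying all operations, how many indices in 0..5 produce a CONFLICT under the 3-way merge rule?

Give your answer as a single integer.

Final LEFT:  [india, echo, charlie, echo, bravo, india]
Final RIGHT: [echo, bravo, foxtrot, hotel, hotel, delta]
i=0: L=india=BASE, R=echo -> take RIGHT -> echo
i=1: BASE=juliet L=echo R=bravo all differ -> CONFLICT
i=2: L=charlie=BASE, R=foxtrot -> take RIGHT -> foxtrot
i=3: L=echo=BASE, R=hotel -> take RIGHT -> hotel
i=4: L=bravo=BASE, R=hotel -> take RIGHT -> hotel
i=5: BASE=hotel L=india R=delta all differ -> CONFLICT
Conflict count: 2

Answer: 2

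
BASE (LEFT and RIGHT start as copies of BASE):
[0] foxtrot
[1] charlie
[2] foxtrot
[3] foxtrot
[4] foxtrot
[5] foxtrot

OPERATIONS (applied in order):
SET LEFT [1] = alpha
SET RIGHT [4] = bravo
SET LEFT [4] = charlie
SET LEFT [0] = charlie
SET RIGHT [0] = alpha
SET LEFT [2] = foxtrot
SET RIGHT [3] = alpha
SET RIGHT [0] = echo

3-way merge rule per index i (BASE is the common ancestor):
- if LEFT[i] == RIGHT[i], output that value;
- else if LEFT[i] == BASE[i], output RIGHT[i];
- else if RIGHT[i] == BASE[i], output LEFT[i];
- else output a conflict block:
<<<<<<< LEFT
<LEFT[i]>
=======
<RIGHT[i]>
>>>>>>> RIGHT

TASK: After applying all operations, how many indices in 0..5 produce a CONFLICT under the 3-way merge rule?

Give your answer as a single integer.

Answer: 2

Derivation:
Final LEFT:  [charlie, alpha, foxtrot, foxtrot, charlie, foxtrot]
Final RIGHT: [echo, charlie, foxtrot, alpha, bravo, foxtrot]
i=0: BASE=foxtrot L=charlie R=echo all differ -> CONFLICT
i=1: L=alpha, R=charlie=BASE -> take LEFT -> alpha
i=2: L=foxtrot R=foxtrot -> agree -> foxtrot
i=3: L=foxtrot=BASE, R=alpha -> take RIGHT -> alpha
i=4: BASE=foxtrot L=charlie R=bravo all differ -> CONFLICT
i=5: L=foxtrot R=foxtrot -> agree -> foxtrot
Conflict count: 2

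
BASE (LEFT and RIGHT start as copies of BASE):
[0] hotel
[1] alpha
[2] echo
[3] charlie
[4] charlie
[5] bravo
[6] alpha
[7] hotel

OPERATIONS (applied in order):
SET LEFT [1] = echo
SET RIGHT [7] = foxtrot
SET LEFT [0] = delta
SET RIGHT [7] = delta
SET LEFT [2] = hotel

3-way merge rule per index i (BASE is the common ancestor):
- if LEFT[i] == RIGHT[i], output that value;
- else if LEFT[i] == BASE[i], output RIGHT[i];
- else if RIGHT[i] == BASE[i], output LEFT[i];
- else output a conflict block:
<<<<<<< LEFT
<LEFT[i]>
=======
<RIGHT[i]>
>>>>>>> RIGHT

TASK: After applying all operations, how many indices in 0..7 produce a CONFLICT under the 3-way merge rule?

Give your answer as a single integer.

Final LEFT:  [delta, echo, hotel, charlie, charlie, bravo, alpha, hotel]
Final RIGHT: [hotel, alpha, echo, charlie, charlie, bravo, alpha, delta]
i=0: L=delta, R=hotel=BASE -> take LEFT -> delta
i=1: L=echo, R=alpha=BASE -> take LEFT -> echo
i=2: L=hotel, R=echo=BASE -> take LEFT -> hotel
i=3: L=charlie R=charlie -> agree -> charlie
i=4: L=charlie R=charlie -> agree -> charlie
i=5: L=bravo R=bravo -> agree -> bravo
i=6: L=alpha R=alpha -> agree -> alpha
i=7: L=hotel=BASE, R=delta -> take RIGHT -> delta
Conflict count: 0

Answer: 0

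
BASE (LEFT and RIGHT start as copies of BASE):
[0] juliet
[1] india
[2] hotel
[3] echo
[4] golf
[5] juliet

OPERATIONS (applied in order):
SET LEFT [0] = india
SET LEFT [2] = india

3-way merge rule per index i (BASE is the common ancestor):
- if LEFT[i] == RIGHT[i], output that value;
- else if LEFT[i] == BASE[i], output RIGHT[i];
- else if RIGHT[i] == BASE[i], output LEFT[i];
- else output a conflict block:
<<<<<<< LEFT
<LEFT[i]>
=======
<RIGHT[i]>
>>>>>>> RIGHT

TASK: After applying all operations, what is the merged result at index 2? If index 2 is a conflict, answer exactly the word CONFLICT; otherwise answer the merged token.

Answer: india

Derivation:
Final LEFT:  [india, india, india, echo, golf, juliet]
Final RIGHT: [juliet, india, hotel, echo, golf, juliet]
i=0: L=india, R=juliet=BASE -> take LEFT -> india
i=1: L=india R=india -> agree -> india
i=2: L=india, R=hotel=BASE -> take LEFT -> india
i=3: L=echo R=echo -> agree -> echo
i=4: L=golf R=golf -> agree -> golf
i=5: L=juliet R=juliet -> agree -> juliet
Index 2 -> india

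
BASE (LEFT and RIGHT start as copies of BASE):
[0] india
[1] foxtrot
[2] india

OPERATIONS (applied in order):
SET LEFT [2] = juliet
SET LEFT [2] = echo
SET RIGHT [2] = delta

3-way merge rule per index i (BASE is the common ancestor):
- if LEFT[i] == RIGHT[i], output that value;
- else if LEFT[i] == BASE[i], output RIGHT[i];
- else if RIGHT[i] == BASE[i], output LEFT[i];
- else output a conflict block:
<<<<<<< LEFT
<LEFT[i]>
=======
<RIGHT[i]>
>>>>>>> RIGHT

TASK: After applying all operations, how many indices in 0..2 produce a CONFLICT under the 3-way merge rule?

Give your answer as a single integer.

Final LEFT:  [india, foxtrot, echo]
Final RIGHT: [india, foxtrot, delta]
i=0: L=india R=india -> agree -> india
i=1: L=foxtrot R=foxtrot -> agree -> foxtrot
i=2: BASE=india L=echo R=delta all differ -> CONFLICT
Conflict count: 1

Answer: 1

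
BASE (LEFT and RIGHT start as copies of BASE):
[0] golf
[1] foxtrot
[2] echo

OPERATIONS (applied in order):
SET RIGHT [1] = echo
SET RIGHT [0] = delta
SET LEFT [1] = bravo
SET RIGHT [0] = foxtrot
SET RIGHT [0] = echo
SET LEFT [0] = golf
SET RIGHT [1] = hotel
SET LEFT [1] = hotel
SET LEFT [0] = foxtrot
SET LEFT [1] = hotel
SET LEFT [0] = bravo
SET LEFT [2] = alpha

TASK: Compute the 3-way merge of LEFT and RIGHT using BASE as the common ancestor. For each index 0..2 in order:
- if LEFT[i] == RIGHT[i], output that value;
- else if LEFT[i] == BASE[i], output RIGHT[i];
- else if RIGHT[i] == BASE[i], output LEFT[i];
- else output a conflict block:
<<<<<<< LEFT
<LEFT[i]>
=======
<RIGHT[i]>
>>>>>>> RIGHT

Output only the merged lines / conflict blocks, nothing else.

Final LEFT:  [bravo, hotel, alpha]
Final RIGHT: [echo, hotel, echo]
i=0: BASE=golf L=bravo R=echo all differ -> CONFLICT
i=1: L=hotel R=hotel -> agree -> hotel
i=2: L=alpha, R=echo=BASE -> take LEFT -> alpha

Answer: <<<<<<< LEFT
bravo
=======
echo
>>>>>>> RIGHT
hotel
alpha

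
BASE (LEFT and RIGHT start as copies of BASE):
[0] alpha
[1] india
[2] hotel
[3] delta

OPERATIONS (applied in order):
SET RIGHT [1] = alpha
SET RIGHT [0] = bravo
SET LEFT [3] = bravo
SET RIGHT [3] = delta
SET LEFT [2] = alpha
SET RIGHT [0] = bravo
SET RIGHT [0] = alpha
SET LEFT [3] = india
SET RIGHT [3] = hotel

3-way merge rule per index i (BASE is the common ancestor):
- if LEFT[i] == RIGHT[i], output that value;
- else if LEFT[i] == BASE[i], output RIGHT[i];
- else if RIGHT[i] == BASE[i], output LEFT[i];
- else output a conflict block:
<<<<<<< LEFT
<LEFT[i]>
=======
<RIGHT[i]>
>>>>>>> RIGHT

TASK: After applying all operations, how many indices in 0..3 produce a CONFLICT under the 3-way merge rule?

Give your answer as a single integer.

Final LEFT:  [alpha, india, alpha, india]
Final RIGHT: [alpha, alpha, hotel, hotel]
i=0: L=alpha R=alpha -> agree -> alpha
i=1: L=india=BASE, R=alpha -> take RIGHT -> alpha
i=2: L=alpha, R=hotel=BASE -> take LEFT -> alpha
i=3: BASE=delta L=india R=hotel all differ -> CONFLICT
Conflict count: 1

Answer: 1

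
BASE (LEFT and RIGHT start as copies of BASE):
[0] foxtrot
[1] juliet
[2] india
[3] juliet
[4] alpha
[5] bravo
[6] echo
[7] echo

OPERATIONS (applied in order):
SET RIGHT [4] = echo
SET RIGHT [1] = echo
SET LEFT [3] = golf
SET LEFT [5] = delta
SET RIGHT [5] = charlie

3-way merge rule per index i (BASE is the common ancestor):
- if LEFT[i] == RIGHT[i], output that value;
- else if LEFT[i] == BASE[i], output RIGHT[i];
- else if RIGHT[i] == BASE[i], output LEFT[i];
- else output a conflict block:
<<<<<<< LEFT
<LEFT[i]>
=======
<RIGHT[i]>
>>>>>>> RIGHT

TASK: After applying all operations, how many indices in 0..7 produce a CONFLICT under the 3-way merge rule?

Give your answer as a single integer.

Final LEFT:  [foxtrot, juliet, india, golf, alpha, delta, echo, echo]
Final RIGHT: [foxtrot, echo, india, juliet, echo, charlie, echo, echo]
i=0: L=foxtrot R=foxtrot -> agree -> foxtrot
i=1: L=juliet=BASE, R=echo -> take RIGHT -> echo
i=2: L=india R=india -> agree -> india
i=3: L=golf, R=juliet=BASE -> take LEFT -> golf
i=4: L=alpha=BASE, R=echo -> take RIGHT -> echo
i=5: BASE=bravo L=delta R=charlie all differ -> CONFLICT
i=6: L=echo R=echo -> agree -> echo
i=7: L=echo R=echo -> agree -> echo
Conflict count: 1

Answer: 1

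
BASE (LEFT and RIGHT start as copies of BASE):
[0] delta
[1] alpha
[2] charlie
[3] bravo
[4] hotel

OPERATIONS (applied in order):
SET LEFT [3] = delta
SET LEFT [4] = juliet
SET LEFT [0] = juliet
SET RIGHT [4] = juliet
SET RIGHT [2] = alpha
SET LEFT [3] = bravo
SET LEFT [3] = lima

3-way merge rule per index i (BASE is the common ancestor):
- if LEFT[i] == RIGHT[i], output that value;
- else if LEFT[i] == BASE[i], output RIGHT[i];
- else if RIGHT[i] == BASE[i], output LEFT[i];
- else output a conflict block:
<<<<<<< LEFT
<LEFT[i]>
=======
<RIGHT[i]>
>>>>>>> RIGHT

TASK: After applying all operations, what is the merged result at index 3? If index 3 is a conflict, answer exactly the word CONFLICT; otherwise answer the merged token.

Final LEFT:  [juliet, alpha, charlie, lima, juliet]
Final RIGHT: [delta, alpha, alpha, bravo, juliet]
i=0: L=juliet, R=delta=BASE -> take LEFT -> juliet
i=1: L=alpha R=alpha -> agree -> alpha
i=2: L=charlie=BASE, R=alpha -> take RIGHT -> alpha
i=3: L=lima, R=bravo=BASE -> take LEFT -> lima
i=4: L=juliet R=juliet -> agree -> juliet
Index 3 -> lima

Answer: lima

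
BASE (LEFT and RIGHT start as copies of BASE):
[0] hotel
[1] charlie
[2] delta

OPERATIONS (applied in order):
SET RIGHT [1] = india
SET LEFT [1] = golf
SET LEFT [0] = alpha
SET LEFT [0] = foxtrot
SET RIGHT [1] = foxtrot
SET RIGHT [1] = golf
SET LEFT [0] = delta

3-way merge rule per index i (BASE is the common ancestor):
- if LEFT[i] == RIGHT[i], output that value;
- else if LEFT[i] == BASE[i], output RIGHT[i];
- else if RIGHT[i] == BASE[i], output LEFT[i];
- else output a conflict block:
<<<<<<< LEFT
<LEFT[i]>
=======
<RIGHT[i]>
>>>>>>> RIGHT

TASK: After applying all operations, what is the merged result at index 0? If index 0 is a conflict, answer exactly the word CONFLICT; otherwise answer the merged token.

Final LEFT:  [delta, golf, delta]
Final RIGHT: [hotel, golf, delta]
i=0: L=delta, R=hotel=BASE -> take LEFT -> delta
i=1: L=golf R=golf -> agree -> golf
i=2: L=delta R=delta -> agree -> delta
Index 0 -> delta

Answer: delta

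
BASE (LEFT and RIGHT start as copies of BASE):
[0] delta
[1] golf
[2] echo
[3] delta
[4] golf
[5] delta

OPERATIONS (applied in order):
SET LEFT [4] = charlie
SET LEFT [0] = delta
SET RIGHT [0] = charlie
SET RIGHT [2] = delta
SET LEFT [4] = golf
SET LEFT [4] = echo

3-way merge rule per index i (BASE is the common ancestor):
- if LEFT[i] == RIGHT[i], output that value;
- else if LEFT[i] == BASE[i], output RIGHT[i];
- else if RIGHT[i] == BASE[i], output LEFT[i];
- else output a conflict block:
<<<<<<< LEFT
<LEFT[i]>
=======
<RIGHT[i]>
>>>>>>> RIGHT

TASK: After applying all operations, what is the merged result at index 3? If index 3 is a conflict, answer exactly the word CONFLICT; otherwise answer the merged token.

Answer: delta

Derivation:
Final LEFT:  [delta, golf, echo, delta, echo, delta]
Final RIGHT: [charlie, golf, delta, delta, golf, delta]
i=0: L=delta=BASE, R=charlie -> take RIGHT -> charlie
i=1: L=golf R=golf -> agree -> golf
i=2: L=echo=BASE, R=delta -> take RIGHT -> delta
i=3: L=delta R=delta -> agree -> delta
i=4: L=echo, R=golf=BASE -> take LEFT -> echo
i=5: L=delta R=delta -> agree -> delta
Index 3 -> delta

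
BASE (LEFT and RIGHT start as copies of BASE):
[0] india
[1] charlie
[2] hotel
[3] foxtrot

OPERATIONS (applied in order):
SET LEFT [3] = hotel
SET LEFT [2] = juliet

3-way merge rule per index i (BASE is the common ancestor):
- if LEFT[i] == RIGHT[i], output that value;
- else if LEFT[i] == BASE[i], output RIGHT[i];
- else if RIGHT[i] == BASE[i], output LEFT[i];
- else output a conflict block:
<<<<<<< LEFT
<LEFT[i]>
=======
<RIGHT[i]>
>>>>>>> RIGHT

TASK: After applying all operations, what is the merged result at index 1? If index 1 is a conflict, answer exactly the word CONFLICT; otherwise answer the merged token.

Answer: charlie

Derivation:
Final LEFT:  [india, charlie, juliet, hotel]
Final RIGHT: [india, charlie, hotel, foxtrot]
i=0: L=india R=india -> agree -> india
i=1: L=charlie R=charlie -> agree -> charlie
i=2: L=juliet, R=hotel=BASE -> take LEFT -> juliet
i=3: L=hotel, R=foxtrot=BASE -> take LEFT -> hotel
Index 1 -> charlie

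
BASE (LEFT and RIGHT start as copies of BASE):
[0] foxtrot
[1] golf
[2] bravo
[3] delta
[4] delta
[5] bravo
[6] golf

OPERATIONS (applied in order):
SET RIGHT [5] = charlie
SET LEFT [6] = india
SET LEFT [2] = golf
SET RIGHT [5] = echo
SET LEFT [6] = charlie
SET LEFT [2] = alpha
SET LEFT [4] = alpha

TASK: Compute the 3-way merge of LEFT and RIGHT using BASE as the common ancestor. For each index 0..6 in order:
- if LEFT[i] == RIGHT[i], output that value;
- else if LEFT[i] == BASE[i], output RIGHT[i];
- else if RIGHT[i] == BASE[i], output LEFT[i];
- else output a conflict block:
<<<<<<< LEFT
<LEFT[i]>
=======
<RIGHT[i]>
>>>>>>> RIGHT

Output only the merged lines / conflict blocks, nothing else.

Final LEFT:  [foxtrot, golf, alpha, delta, alpha, bravo, charlie]
Final RIGHT: [foxtrot, golf, bravo, delta, delta, echo, golf]
i=0: L=foxtrot R=foxtrot -> agree -> foxtrot
i=1: L=golf R=golf -> agree -> golf
i=2: L=alpha, R=bravo=BASE -> take LEFT -> alpha
i=3: L=delta R=delta -> agree -> delta
i=4: L=alpha, R=delta=BASE -> take LEFT -> alpha
i=5: L=bravo=BASE, R=echo -> take RIGHT -> echo
i=6: L=charlie, R=golf=BASE -> take LEFT -> charlie

Answer: foxtrot
golf
alpha
delta
alpha
echo
charlie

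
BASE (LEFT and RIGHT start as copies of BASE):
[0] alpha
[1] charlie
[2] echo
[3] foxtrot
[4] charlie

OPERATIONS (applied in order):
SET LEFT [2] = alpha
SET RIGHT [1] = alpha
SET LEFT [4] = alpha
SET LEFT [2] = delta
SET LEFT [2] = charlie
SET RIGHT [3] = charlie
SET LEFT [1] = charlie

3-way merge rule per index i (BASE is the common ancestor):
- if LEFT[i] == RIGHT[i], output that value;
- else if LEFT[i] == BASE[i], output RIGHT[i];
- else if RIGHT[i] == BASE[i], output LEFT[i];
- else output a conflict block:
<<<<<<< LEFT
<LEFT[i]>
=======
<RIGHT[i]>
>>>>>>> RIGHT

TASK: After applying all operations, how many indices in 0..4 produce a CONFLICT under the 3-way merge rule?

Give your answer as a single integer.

Answer: 0

Derivation:
Final LEFT:  [alpha, charlie, charlie, foxtrot, alpha]
Final RIGHT: [alpha, alpha, echo, charlie, charlie]
i=0: L=alpha R=alpha -> agree -> alpha
i=1: L=charlie=BASE, R=alpha -> take RIGHT -> alpha
i=2: L=charlie, R=echo=BASE -> take LEFT -> charlie
i=3: L=foxtrot=BASE, R=charlie -> take RIGHT -> charlie
i=4: L=alpha, R=charlie=BASE -> take LEFT -> alpha
Conflict count: 0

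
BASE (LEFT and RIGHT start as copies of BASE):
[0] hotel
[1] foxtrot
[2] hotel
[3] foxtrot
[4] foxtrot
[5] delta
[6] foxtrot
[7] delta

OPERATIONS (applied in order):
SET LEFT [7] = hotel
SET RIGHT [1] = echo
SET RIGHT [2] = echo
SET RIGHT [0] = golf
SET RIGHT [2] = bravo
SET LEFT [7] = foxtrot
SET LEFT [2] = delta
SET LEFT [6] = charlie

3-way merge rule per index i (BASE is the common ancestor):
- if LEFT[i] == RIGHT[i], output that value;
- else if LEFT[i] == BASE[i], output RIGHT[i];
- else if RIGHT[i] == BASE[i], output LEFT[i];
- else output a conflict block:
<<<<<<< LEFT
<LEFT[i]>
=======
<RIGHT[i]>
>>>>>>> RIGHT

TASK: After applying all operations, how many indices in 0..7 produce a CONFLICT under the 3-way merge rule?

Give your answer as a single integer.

Answer: 1

Derivation:
Final LEFT:  [hotel, foxtrot, delta, foxtrot, foxtrot, delta, charlie, foxtrot]
Final RIGHT: [golf, echo, bravo, foxtrot, foxtrot, delta, foxtrot, delta]
i=0: L=hotel=BASE, R=golf -> take RIGHT -> golf
i=1: L=foxtrot=BASE, R=echo -> take RIGHT -> echo
i=2: BASE=hotel L=delta R=bravo all differ -> CONFLICT
i=3: L=foxtrot R=foxtrot -> agree -> foxtrot
i=4: L=foxtrot R=foxtrot -> agree -> foxtrot
i=5: L=delta R=delta -> agree -> delta
i=6: L=charlie, R=foxtrot=BASE -> take LEFT -> charlie
i=7: L=foxtrot, R=delta=BASE -> take LEFT -> foxtrot
Conflict count: 1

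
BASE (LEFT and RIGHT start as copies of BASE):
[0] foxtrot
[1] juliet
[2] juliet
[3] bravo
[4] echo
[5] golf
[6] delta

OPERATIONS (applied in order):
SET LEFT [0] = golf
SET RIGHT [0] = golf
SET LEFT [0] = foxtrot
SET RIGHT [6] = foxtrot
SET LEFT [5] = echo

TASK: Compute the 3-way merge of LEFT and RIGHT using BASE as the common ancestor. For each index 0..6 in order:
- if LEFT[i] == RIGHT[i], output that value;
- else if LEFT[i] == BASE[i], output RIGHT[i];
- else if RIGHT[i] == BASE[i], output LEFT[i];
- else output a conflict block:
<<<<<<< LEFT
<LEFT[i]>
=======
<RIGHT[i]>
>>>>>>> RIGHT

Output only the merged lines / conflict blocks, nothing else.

Final LEFT:  [foxtrot, juliet, juliet, bravo, echo, echo, delta]
Final RIGHT: [golf, juliet, juliet, bravo, echo, golf, foxtrot]
i=0: L=foxtrot=BASE, R=golf -> take RIGHT -> golf
i=1: L=juliet R=juliet -> agree -> juliet
i=2: L=juliet R=juliet -> agree -> juliet
i=3: L=bravo R=bravo -> agree -> bravo
i=4: L=echo R=echo -> agree -> echo
i=5: L=echo, R=golf=BASE -> take LEFT -> echo
i=6: L=delta=BASE, R=foxtrot -> take RIGHT -> foxtrot

Answer: golf
juliet
juliet
bravo
echo
echo
foxtrot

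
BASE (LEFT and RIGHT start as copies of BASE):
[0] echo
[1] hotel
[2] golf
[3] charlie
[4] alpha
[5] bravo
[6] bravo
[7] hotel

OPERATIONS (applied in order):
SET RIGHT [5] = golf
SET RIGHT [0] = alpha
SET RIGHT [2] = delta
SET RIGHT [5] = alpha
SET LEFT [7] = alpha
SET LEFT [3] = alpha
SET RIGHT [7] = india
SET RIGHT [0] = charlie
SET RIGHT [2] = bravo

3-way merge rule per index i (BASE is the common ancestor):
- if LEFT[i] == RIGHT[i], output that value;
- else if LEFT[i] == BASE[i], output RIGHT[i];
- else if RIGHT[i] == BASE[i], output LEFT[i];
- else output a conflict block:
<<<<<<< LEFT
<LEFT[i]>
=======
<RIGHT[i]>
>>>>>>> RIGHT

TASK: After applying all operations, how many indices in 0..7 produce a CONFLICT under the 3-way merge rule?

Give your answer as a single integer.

Final LEFT:  [echo, hotel, golf, alpha, alpha, bravo, bravo, alpha]
Final RIGHT: [charlie, hotel, bravo, charlie, alpha, alpha, bravo, india]
i=0: L=echo=BASE, R=charlie -> take RIGHT -> charlie
i=1: L=hotel R=hotel -> agree -> hotel
i=2: L=golf=BASE, R=bravo -> take RIGHT -> bravo
i=3: L=alpha, R=charlie=BASE -> take LEFT -> alpha
i=4: L=alpha R=alpha -> agree -> alpha
i=5: L=bravo=BASE, R=alpha -> take RIGHT -> alpha
i=6: L=bravo R=bravo -> agree -> bravo
i=7: BASE=hotel L=alpha R=india all differ -> CONFLICT
Conflict count: 1

Answer: 1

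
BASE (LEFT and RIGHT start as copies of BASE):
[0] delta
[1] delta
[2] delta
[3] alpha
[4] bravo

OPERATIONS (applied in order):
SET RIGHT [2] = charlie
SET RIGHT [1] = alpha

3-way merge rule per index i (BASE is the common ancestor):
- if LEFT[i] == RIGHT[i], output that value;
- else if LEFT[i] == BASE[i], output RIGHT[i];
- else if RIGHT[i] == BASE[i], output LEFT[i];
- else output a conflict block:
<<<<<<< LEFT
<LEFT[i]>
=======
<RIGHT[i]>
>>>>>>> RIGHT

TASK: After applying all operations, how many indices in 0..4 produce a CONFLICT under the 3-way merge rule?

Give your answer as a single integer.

Answer: 0

Derivation:
Final LEFT:  [delta, delta, delta, alpha, bravo]
Final RIGHT: [delta, alpha, charlie, alpha, bravo]
i=0: L=delta R=delta -> agree -> delta
i=1: L=delta=BASE, R=alpha -> take RIGHT -> alpha
i=2: L=delta=BASE, R=charlie -> take RIGHT -> charlie
i=3: L=alpha R=alpha -> agree -> alpha
i=4: L=bravo R=bravo -> agree -> bravo
Conflict count: 0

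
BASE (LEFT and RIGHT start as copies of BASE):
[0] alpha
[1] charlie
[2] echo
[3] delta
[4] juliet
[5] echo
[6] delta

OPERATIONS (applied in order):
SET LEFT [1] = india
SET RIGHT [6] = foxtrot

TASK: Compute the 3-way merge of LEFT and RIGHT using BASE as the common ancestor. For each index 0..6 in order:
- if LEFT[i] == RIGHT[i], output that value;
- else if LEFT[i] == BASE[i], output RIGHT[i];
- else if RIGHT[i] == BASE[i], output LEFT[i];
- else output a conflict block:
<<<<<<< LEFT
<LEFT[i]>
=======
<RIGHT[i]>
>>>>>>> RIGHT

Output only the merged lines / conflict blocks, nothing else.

Answer: alpha
india
echo
delta
juliet
echo
foxtrot

Derivation:
Final LEFT:  [alpha, india, echo, delta, juliet, echo, delta]
Final RIGHT: [alpha, charlie, echo, delta, juliet, echo, foxtrot]
i=0: L=alpha R=alpha -> agree -> alpha
i=1: L=india, R=charlie=BASE -> take LEFT -> india
i=2: L=echo R=echo -> agree -> echo
i=3: L=delta R=delta -> agree -> delta
i=4: L=juliet R=juliet -> agree -> juliet
i=5: L=echo R=echo -> agree -> echo
i=6: L=delta=BASE, R=foxtrot -> take RIGHT -> foxtrot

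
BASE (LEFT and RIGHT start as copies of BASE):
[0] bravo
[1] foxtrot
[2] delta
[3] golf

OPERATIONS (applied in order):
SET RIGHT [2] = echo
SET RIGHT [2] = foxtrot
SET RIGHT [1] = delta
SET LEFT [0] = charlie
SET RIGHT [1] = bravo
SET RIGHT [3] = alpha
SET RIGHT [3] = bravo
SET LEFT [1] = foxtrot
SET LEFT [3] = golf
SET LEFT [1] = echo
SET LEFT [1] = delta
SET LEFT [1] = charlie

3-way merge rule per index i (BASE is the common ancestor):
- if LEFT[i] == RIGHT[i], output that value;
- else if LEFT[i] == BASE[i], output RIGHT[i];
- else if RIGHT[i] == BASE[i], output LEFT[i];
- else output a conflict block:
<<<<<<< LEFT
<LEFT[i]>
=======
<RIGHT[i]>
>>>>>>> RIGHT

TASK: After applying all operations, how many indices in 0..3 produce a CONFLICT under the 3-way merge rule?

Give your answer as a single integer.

Final LEFT:  [charlie, charlie, delta, golf]
Final RIGHT: [bravo, bravo, foxtrot, bravo]
i=0: L=charlie, R=bravo=BASE -> take LEFT -> charlie
i=1: BASE=foxtrot L=charlie R=bravo all differ -> CONFLICT
i=2: L=delta=BASE, R=foxtrot -> take RIGHT -> foxtrot
i=3: L=golf=BASE, R=bravo -> take RIGHT -> bravo
Conflict count: 1

Answer: 1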